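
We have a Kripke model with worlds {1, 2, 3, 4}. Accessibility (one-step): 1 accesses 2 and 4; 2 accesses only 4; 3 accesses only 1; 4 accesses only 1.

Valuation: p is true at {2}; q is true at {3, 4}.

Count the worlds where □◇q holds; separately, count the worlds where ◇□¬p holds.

For □◇q:
1: successors {2, 4}; ◇q there: 2:T, 4:F. ✗
2: successors {4}; ◇q there: 4:F. ✗
3: successors {1}; ◇q there: 1:T. ✓
4: successors {1}; ◇q there: 1:T. ✓
— 2 worlds.
For ◇□¬p:
1: successors {2, 4}; □¬p there: 2:T, 4:T. ✓
2: successors {4}; □¬p there: 4:T. ✓
3: successors {1}; □¬p there: 1:F. ✗
4: successors {1}; □¬p there: 1:F. ✗
— 2 worlds.

2 and 2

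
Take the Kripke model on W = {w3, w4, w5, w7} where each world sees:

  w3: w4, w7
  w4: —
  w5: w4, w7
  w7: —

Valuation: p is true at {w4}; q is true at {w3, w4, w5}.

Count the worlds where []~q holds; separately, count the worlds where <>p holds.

2 and 2

For []~q:
w3: successors {w4, w7}; ~q there: w4:F, w7:T. ✗
w4: no successors, so []~q holds vacuously. ✓
w5: successors {w4, w7}; ~q there: w4:F, w7:T. ✗
w7: no successors, so []~q holds vacuously. ✓
— 2 worlds.
For <>p:
w3: successors {w4, w7}; p there: w4:T, w7:F. ✓
w4: no successors, so <>p fails. ✗
w5: successors {w4, w7}; p there: w4:T, w7:F. ✓
w7: no successors, so <>p fails. ✗
— 2 worlds.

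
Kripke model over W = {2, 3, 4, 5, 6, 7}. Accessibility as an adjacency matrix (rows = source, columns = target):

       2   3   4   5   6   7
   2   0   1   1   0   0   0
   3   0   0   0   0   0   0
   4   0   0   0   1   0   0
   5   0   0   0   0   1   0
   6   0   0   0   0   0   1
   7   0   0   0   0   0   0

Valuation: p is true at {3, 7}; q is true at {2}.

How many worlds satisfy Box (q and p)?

2

2: successors {3, 4}; q and p there: 3:F, 4:F. ✗
3: no successors, so Box (q and p) holds vacuously. ✓
4: successors {5}; q and p there: 5:F. ✗
5: successors {6}; q and p there: 6:F. ✗
6: successors {7}; q and p there: 7:F. ✗
7: no successors, so Box (q and p) holds vacuously. ✓
Satisfying worlds: {3, 7}.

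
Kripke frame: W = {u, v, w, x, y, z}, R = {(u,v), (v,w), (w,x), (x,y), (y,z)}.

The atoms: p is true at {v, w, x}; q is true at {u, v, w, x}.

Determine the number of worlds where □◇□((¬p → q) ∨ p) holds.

3

u: successors {v}; ◇□((¬p → q) ∨ p) there: v:T. ✓
v: successors {w}; ◇□((¬p → q) ∨ p) there: w:F. ✗
w: successors {x}; ◇□((¬p → q) ∨ p) there: x:F. ✗
x: successors {y}; ◇□((¬p → q) ∨ p) there: y:T. ✓
y: successors {z}; ◇□((¬p → q) ∨ p) there: z:F. ✗
z: no successors, so □◇□((¬p → q) ∨ p) holds vacuously. ✓
Satisfying worlds: {u, x, z}.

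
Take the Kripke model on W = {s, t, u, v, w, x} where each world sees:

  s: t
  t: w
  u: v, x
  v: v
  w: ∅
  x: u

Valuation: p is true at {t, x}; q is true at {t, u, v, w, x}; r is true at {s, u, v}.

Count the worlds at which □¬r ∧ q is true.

2

s: □¬r is T, q is F. ✗
t: □¬r is T, q is T. ✓
u: □¬r is F, q is T. ✗
v: □¬r is F, q is T. ✗
w: □¬r is T, q is T. ✓
x: □¬r is F, q is T. ✗
Satisfying worlds: {t, w}.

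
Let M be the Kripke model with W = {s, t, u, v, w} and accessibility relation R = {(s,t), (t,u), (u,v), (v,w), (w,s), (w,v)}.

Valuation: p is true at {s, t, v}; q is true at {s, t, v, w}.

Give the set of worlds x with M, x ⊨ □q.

{s, u, v, w}

s: successors {t}; q there: t:T. ✓
t: successors {u}; q there: u:F. ✗
u: successors {v}; q there: v:T. ✓
v: successors {w}; q there: w:T. ✓
w: successors {s, v}; q there: s:T, v:T. ✓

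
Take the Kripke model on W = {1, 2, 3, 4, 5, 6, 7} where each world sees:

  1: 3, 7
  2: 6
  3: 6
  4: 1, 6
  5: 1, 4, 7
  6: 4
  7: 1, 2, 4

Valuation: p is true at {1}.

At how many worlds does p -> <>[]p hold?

6

1: p is T, <>[]p is F. ✗
2: p is F, <>[]p is F. ✓
3: p is F, <>[]p is F. ✓
4: p is F, <>[]p is F. ✓
5: p is F, <>[]p is F. ✓
6: p is F, <>[]p is F. ✓
7: p is F, <>[]p is F. ✓
Satisfying worlds: {2, 3, 4, 5, 6, 7}.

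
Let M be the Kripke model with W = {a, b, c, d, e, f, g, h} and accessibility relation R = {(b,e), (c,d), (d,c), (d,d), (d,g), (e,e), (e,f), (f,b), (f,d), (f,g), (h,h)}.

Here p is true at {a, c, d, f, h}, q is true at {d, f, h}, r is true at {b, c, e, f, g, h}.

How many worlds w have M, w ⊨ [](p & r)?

a: no successors, so [](p & r) holds vacuously. ✓
b: successors {e}; p & r there: e:F. ✗
c: successors {d}; p & r there: d:F. ✗
d: successors {c, d, g}; p & r there: c:T, d:F, g:F. ✗
e: successors {e, f}; p & r there: e:F, f:T. ✗
f: successors {b, d, g}; p & r there: b:F, d:F, g:F. ✗
g: no successors, so [](p & r) holds vacuously. ✓
h: successors {h}; p & r there: h:T. ✓
Satisfying worlds: {a, g, h}.

3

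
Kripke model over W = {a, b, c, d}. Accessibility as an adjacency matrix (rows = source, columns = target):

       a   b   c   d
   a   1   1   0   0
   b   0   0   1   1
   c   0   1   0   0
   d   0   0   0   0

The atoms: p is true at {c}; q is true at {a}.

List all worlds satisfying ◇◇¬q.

{a, b, c}

a: successors {a, b}; ◇¬q there: a:T, b:T. ✓
b: successors {c, d}; ◇¬q there: c:T, d:F. ✓
c: successors {b}; ◇¬q there: b:T. ✓
d: no successors, so ◇◇¬q fails. ✗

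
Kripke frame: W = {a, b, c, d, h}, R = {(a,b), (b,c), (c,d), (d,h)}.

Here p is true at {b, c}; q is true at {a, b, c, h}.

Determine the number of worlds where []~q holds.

2

a: successors {b}; ~q there: b:F. ✗
b: successors {c}; ~q there: c:F. ✗
c: successors {d}; ~q there: d:T. ✓
d: successors {h}; ~q there: h:F. ✗
h: no successors, so []~q holds vacuously. ✓
Satisfying worlds: {c, h}.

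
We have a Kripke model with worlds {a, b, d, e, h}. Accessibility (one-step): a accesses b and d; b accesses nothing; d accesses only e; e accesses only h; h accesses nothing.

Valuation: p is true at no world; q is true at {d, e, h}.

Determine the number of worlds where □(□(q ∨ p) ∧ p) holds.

2

a: successors {b, d}; □(q ∨ p) ∧ p there: b:F, d:F. ✗
b: no successors, so □(□(q ∨ p) ∧ p) holds vacuously. ✓
d: successors {e}; □(q ∨ p) ∧ p there: e:F. ✗
e: successors {h}; □(q ∨ p) ∧ p there: h:F. ✗
h: no successors, so □(□(q ∨ p) ∧ p) holds vacuously. ✓
Satisfying worlds: {b, h}.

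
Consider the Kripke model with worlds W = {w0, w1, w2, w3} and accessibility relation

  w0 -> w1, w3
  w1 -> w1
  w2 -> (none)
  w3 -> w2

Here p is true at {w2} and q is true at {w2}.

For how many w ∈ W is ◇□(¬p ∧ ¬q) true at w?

3

w0: successors {w1, w3}; □(¬p ∧ ¬q) there: w1:T, w3:F. ✓
w1: successors {w1}; □(¬p ∧ ¬q) there: w1:T. ✓
w2: no successors, so ◇□(¬p ∧ ¬q) fails. ✗
w3: successors {w2}; □(¬p ∧ ¬q) there: w2:T. ✓
Satisfying worlds: {w0, w1, w3}.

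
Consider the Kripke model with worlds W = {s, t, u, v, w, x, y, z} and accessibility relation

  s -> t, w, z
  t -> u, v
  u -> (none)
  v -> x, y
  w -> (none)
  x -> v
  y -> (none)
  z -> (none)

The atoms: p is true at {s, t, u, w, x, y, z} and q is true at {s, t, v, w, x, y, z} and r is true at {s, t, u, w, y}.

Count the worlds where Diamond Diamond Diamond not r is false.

s: successors {t, w, z}; Diamond Diamond not r there: t:T, w:F, z:F. ✓
t: successors {u, v}; Diamond Diamond not r there: u:F, v:T. ✓
u: no successors, so Diamond Diamond Diamond not r fails. ✗
v: successors {x, y}; Diamond Diamond not r there: x:T, y:F. ✓
w: no successors, so Diamond Diamond Diamond not r fails. ✗
x: successors {v}; Diamond Diamond not r there: v:T. ✓
y: no successors, so Diamond Diamond Diamond not r fails. ✗
z: no successors, so Diamond Diamond Diamond not r fails. ✗
Satisfying worlds: {s, t, v, x}.
So Diamond Diamond Diamond not r fails at the other 4 worlds.

4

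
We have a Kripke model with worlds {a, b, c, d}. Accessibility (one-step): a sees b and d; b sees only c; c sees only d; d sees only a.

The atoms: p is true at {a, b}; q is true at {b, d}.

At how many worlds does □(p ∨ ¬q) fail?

a: successors {b, d}; p ∨ ¬q there: b:T, d:F. ✗
b: successors {c}; p ∨ ¬q there: c:T. ✓
c: successors {d}; p ∨ ¬q there: d:F. ✗
d: successors {a}; p ∨ ¬q there: a:T. ✓
Satisfying worlds: {b, d}.
So □(p ∨ ¬q) fails at the other 2 worlds.

2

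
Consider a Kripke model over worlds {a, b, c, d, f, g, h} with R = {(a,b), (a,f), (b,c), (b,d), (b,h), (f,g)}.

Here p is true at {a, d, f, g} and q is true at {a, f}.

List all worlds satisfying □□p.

{b, c, d, f, g, h}

a: successors {b, f}; □p there: b:F, f:T. ✗
b: successors {c, d, h}; □p there: c:T, d:T, h:T. ✓
c: no successors, so □□p holds vacuously. ✓
d: no successors, so □□p holds vacuously. ✓
f: successors {g}; □p there: g:T. ✓
g: no successors, so □□p holds vacuously. ✓
h: no successors, so □□p holds vacuously. ✓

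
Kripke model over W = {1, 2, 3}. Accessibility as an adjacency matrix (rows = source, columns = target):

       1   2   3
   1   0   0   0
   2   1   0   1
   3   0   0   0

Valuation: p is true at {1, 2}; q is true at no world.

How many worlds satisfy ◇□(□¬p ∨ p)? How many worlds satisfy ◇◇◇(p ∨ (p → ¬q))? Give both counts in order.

1 and 0

For ◇□(□¬p ∨ p):
1: no successors, so ◇□(□¬p ∨ p) fails. ✗
2: successors {1, 3}; □(□¬p ∨ p) there: 1:T, 3:T. ✓
3: no successors, so ◇□(□¬p ∨ p) fails. ✗
— 1 world.
For ◇◇◇(p ∨ (p → ¬q)):
1: no successors, so ◇◇◇(p ∨ (p → ¬q)) fails. ✗
2: successors {1, 3}; ◇◇(p ∨ (p → ¬q)) there: 1:F, 3:F. ✗
3: no successors, so ◇◇◇(p ∨ (p → ¬q)) fails. ✗
— 0 worlds.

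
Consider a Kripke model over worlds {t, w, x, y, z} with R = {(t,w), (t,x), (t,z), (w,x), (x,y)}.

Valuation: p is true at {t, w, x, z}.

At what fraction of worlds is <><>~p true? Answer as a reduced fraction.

t: successors {w, x, z}; <>~p there: w:F, x:T, z:F. ✓
w: successors {x}; <>~p there: x:T. ✓
x: successors {y}; <>~p there: y:F. ✗
y: no successors, so <><>~p fails. ✗
z: no successors, so <><>~p fails. ✗
That's 2 of 5 worlds, so 2/5.

2/5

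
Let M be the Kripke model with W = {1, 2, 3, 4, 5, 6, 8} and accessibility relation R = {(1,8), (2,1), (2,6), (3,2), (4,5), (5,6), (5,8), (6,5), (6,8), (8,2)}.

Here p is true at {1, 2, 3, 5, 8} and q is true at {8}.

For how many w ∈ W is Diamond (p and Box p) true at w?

1: successors {8}; p and Box p there: 8:T. ✓
2: successors {1, 6}; p and Box p there: 1:T, 6:F. ✓
3: successors {2}; p and Box p there: 2:F. ✗
4: successors {5}; p and Box p there: 5:F. ✗
5: successors {6, 8}; p and Box p there: 6:F, 8:T. ✓
6: successors {5, 8}; p and Box p there: 5:F, 8:T. ✓
8: successors {2}; p and Box p there: 2:F. ✗
Satisfying worlds: {1, 2, 5, 6}.

4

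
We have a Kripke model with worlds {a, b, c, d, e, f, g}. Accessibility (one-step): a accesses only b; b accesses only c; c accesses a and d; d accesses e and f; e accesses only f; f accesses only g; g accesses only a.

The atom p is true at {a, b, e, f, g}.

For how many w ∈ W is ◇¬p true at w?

2

a: successors {b}; ¬p there: b:F. ✗
b: successors {c}; ¬p there: c:T. ✓
c: successors {a, d}; ¬p there: a:F, d:T. ✓
d: successors {e, f}; ¬p there: e:F, f:F. ✗
e: successors {f}; ¬p there: f:F. ✗
f: successors {g}; ¬p there: g:F. ✗
g: successors {a}; ¬p there: a:F. ✗
Satisfying worlds: {b, c}.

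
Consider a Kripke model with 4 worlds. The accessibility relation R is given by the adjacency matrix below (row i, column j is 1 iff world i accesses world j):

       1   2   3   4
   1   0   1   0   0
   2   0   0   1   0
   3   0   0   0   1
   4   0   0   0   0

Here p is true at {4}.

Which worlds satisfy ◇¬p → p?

1: ◇¬p is T, p is F. ✗
2: ◇¬p is T, p is F. ✗
3: ◇¬p is F, p is F. ✓
4: ◇¬p is F, p is T. ✓

{3, 4}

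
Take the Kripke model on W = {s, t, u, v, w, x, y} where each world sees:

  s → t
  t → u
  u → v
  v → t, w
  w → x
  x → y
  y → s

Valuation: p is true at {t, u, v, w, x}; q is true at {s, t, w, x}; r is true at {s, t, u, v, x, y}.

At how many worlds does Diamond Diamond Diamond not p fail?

5

s: successors {t}; Diamond Diamond not p there: t:F. ✗
t: successors {u}; Diamond Diamond not p there: u:F. ✗
u: successors {v}; Diamond Diamond not p there: v:F. ✗
v: successors {t, w}; Diamond Diamond not p there: t:F, w:T. ✓
w: successors {x}; Diamond Diamond not p there: x:T. ✓
x: successors {y}; Diamond Diamond not p there: y:F. ✗
y: successors {s}; Diamond Diamond not p there: s:F. ✗
Satisfying worlds: {v, w}.
So Diamond Diamond Diamond not p fails at the other 5 worlds.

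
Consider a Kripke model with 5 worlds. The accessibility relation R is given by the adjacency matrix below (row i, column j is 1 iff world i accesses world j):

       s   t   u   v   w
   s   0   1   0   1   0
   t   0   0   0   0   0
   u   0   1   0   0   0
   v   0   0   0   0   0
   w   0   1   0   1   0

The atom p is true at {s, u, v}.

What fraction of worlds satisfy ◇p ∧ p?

1/5

s: ◇p is T, p is T. ✓
t: ◇p is F, p is F. ✗
u: ◇p is F, p is T. ✗
v: ◇p is F, p is T. ✗
w: ◇p is T, p is F. ✗
That's 1 of 5 worlds, so 1/5.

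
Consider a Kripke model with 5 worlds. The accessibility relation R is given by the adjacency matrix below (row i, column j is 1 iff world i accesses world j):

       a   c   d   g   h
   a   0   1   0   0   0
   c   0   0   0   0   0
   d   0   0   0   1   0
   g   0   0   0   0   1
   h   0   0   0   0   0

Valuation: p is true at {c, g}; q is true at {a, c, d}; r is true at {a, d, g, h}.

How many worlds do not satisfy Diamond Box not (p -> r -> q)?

a: successors {c}; Box not (p -> r -> q) there: c:T. ✓
c: no successors, so Diamond Box not (p -> r -> q) fails. ✗
d: successors {g}; Box not (p -> r -> q) there: g:F. ✗
g: successors {h}; Box not (p -> r -> q) there: h:T. ✓
h: no successors, so Diamond Box not (p -> r -> q) fails. ✗
Satisfying worlds: {a, g}.
So Diamond Box not (p -> r -> q) fails at the other 3 worlds.

3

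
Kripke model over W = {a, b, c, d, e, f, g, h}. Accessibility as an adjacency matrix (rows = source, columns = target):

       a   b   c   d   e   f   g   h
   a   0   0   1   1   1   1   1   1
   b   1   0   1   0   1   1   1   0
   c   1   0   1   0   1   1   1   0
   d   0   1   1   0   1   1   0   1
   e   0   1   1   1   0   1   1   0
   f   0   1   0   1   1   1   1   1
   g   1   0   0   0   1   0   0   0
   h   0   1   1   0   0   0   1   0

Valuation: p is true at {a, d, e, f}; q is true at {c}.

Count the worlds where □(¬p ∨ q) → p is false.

1

a: □(¬p ∨ q) is F, p is T. ✓
b: □(¬p ∨ q) is F, p is F. ✓
c: □(¬p ∨ q) is F, p is F. ✓
d: □(¬p ∨ q) is F, p is T. ✓
e: □(¬p ∨ q) is F, p is T. ✓
f: □(¬p ∨ q) is F, p is T. ✓
g: □(¬p ∨ q) is F, p is F. ✓
h: □(¬p ∨ q) is T, p is F. ✗
Satisfying worlds: {a, b, c, d, e, f, g}.
So □(¬p ∨ q) → p fails at the other 1 world.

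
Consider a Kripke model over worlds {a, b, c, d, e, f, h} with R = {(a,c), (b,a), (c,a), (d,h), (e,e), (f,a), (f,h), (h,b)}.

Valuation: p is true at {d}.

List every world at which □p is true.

a: successors {c}; p there: c:F. ✗
b: successors {a}; p there: a:F. ✗
c: successors {a}; p there: a:F. ✗
d: successors {h}; p there: h:F. ✗
e: successors {e}; p there: e:F. ✗
f: successors {a, h}; p there: a:F, h:F. ✗
h: successors {b}; p there: b:F. ✗

∅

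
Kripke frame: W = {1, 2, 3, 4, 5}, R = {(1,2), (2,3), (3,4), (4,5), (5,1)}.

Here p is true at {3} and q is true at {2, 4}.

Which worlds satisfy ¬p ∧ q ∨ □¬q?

1: ¬p ∧ q is F, □¬q is F. ✗
2: ¬p ∧ q is T, □¬q is T. ✓
3: ¬p ∧ q is F, □¬q is F. ✗
4: ¬p ∧ q is T, □¬q is T. ✓
5: ¬p ∧ q is F, □¬q is T. ✓

{2, 4, 5}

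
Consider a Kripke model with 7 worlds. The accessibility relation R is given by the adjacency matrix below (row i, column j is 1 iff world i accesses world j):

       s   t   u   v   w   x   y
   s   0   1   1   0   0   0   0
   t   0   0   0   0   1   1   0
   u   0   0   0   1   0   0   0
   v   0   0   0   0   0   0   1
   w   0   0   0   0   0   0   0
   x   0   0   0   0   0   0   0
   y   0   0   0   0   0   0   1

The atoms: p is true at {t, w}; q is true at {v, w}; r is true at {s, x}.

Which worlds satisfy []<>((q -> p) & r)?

s: successors {t, u}; <>((q -> p) & r) there: t:T, u:F. ✗
t: successors {w, x}; <>((q -> p) & r) there: w:F, x:F. ✗
u: successors {v}; <>((q -> p) & r) there: v:F. ✗
v: successors {y}; <>((q -> p) & r) there: y:F. ✗
w: no successors, so []<>((q -> p) & r) holds vacuously. ✓
x: no successors, so []<>((q -> p) & r) holds vacuously. ✓
y: successors {y}; <>((q -> p) & r) there: y:F. ✗

{w, x}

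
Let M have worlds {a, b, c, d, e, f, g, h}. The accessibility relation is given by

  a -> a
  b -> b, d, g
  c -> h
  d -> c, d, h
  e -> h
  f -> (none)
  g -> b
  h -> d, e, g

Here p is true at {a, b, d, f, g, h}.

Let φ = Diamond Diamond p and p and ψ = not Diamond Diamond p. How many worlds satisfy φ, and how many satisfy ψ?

For Diamond Diamond p and p:
a: Diamond Diamond p is T, p is T. ✓
b: Diamond Diamond p is T, p is T. ✓
c: Diamond Diamond p is T, p is F. ✗
d: Diamond Diamond p is T, p is T. ✓
e: Diamond Diamond p is T, p is F. ✗
f: Diamond Diamond p is F, p is T. ✗
g: Diamond Diamond p is T, p is T. ✓
h: Diamond Diamond p is T, p is T. ✓
— 5 worlds.
For not Diamond Diamond p:
a: Diamond Diamond p is T. ✗
b: Diamond Diamond p is T. ✗
c: Diamond Diamond p is T. ✗
d: Diamond Diamond p is T. ✗
e: Diamond Diamond p is T. ✗
f: Diamond Diamond p is F. ✓
g: Diamond Diamond p is T. ✗
h: Diamond Diamond p is T. ✗
— 1 world.

5 and 1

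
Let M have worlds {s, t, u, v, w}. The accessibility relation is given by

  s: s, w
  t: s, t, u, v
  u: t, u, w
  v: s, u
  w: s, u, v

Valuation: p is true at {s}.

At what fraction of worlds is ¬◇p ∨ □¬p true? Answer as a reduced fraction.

1/5

s: ¬◇p is F, □¬p is F. ✗
t: ¬◇p is F, □¬p is F. ✗
u: ¬◇p is T, □¬p is T. ✓
v: ¬◇p is F, □¬p is F. ✗
w: ¬◇p is F, □¬p is F. ✗
That's 1 of 5 worlds, so 1/5.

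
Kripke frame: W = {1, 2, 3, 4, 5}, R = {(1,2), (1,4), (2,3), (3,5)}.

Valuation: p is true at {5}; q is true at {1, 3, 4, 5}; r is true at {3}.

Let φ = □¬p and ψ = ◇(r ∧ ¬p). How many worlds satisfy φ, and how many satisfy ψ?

4 and 1

For □¬p:
1: successors {2, 4}; ¬p there: 2:T, 4:T. ✓
2: successors {3}; ¬p there: 3:T. ✓
3: successors {5}; ¬p there: 5:F. ✗
4: no successors, so □¬p holds vacuously. ✓
5: no successors, so □¬p holds vacuously. ✓
— 4 worlds.
For ◇(r ∧ ¬p):
1: successors {2, 4}; r ∧ ¬p there: 2:F, 4:F. ✗
2: successors {3}; r ∧ ¬p there: 3:T. ✓
3: successors {5}; r ∧ ¬p there: 5:F. ✗
4: no successors, so ◇(r ∧ ¬p) fails. ✗
5: no successors, so ◇(r ∧ ¬p) fails. ✗
— 1 world.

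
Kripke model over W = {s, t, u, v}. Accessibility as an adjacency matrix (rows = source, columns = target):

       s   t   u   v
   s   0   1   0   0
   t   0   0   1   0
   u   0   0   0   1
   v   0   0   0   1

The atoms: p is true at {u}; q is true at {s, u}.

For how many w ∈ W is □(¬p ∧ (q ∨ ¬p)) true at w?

s: successors {t}; ¬p ∧ (q ∨ ¬p) there: t:T. ✓
t: successors {u}; ¬p ∧ (q ∨ ¬p) there: u:F. ✗
u: successors {v}; ¬p ∧ (q ∨ ¬p) there: v:T. ✓
v: successors {v}; ¬p ∧ (q ∨ ¬p) there: v:T. ✓
Satisfying worlds: {s, u, v}.

3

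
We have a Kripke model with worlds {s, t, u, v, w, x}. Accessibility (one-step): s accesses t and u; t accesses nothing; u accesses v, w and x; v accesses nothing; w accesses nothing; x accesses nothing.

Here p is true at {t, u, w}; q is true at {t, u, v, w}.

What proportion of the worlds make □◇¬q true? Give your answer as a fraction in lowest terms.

s: successors {t, u}; ◇¬q there: t:F, u:T. ✗
t: no successors, so □◇¬q holds vacuously. ✓
u: successors {v, w, x}; ◇¬q there: v:F, w:F, x:F. ✗
v: no successors, so □◇¬q holds vacuously. ✓
w: no successors, so □◇¬q holds vacuously. ✓
x: no successors, so □◇¬q holds vacuously. ✓
That's 4 of 6 worlds, so 4/6 = 2/3.

2/3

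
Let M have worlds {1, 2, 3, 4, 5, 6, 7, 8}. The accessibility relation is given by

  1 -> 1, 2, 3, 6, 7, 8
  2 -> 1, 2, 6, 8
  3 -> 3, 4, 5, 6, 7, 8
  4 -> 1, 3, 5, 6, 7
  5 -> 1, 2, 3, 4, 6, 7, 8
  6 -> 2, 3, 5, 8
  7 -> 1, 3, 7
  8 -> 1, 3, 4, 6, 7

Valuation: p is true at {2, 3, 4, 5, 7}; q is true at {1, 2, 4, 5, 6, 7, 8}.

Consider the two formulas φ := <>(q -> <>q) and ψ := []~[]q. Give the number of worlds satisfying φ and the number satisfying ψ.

For <>(q -> <>q):
1: successors {1, 2, 3, 6, 7, 8}; q -> <>q there: 1:T, 2:T, 3:T, 6:T, 7:T, 8:T. ✓
2: successors {1, 2, 6, 8}; q -> <>q there: 1:T, 2:T, 6:T, 8:T. ✓
3: successors {3, 4, 5, 6, 7, 8}; q -> <>q there: 3:T, 4:T, 5:T, 6:T, 7:T, 8:T. ✓
4: successors {1, 3, 5, 6, 7}; q -> <>q there: 1:T, 3:T, 5:T, 6:T, 7:T. ✓
5: successors {1, 2, 3, 4, 6, 7, 8}; q -> <>q there: 1:T, 2:T, 3:T, 4:T, 6:T, 7:T, 8:T. ✓
6: successors {2, 3, 5, 8}; q -> <>q there: 2:T, 3:T, 5:T, 8:T. ✓
7: successors {1, 3, 7}; q -> <>q there: 1:T, 3:T, 7:T. ✓
8: successors {1, 3, 4, 6, 7}; q -> <>q there: 1:T, 3:T, 4:T, 6:T, 7:T. ✓
— 8 worlds.
For []~[]q:
1: successors {1, 2, 3, 6, 7, 8}; ~[]q there: 1:T, 2:F, 3:T, 6:T, 7:T, 8:T. ✗
2: successors {1, 2, 6, 8}; ~[]q there: 1:T, 2:F, 6:T, 8:T. ✗
3: successors {3, 4, 5, 6, 7, 8}; ~[]q there: 3:T, 4:T, 5:T, 6:T, 7:T, 8:T. ✓
4: successors {1, 3, 5, 6, 7}; ~[]q there: 1:T, 3:T, 5:T, 6:T, 7:T. ✓
5: successors {1, 2, 3, 4, 6, 7, 8}; ~[]q there: 1:T, 2:F, 3:T, 4:T, 6:T, 7:T, 8:T. ✗
6: successors {2, 3, 5, 8}; ~[]q there: 2:F, 3:T, 5:T, 8:T. ✗
7: successors {1, 3, 7}; ~[]q there: 1:T, 3:T, 7:T. ✓
8: successors {1, 3, 4, 6, 7}; ~[]q there: 1:T, 3:T, 4:T, 6:T, 7:T. ✓
— 4 worlds.

8 and 4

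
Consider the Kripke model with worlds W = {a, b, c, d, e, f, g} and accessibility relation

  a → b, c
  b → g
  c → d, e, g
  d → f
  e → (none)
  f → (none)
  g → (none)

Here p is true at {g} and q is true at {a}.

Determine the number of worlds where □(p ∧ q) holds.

a: successors {b, c}; p ∧ q there: b:F, c:F. ✗
b: successors {g}; p ∧ q there: g:F. ✗
c: successors {d, e, g}; p ∧ q there: d:F, e:F, g:F. ✗
d: successors {f}; p ∧ q there: f:F. ✗
e: no successors, so □(p ∧ q) holds vacuously. ✓
f: no successors, so □(p ∧ q) holds vacuously. ✓
g: no successors, so □(p ∧ q) holds vacuously. ✓
Satisfying worlds: {e, f, g}.

3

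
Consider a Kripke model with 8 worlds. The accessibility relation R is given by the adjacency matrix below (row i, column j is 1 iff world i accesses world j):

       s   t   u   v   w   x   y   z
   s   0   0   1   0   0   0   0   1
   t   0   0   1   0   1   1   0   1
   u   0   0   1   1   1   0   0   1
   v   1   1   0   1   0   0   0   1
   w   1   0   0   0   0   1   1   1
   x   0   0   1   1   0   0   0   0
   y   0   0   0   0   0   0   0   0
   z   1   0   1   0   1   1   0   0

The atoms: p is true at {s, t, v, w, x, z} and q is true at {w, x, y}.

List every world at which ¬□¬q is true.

{t, u, w, z}

s: □¬q is T. ✗
t: □¬q is F. ✓
u: □¬q is F. ✓
v: □¬q is T. ✗
w: □¬q is F. ✓
x: □¬q is T. ✗
y: □¬q is T. ✗
z: □¬q is F. ✓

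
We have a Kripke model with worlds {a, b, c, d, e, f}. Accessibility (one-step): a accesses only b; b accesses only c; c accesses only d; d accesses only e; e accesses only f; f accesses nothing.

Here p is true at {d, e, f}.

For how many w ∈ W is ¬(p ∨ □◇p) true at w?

a: p ∨ □◇p is F. ✓
b: p ∨ □◇p is T. ✗
c: p ∨ □◇p is T. ✗
d: p ∨ □◇p is T. ✗
e: p ∨ □◇p is T. ✗
f: p ∨ □◇p is T. ✗
Satisfying worlds: {a}.

1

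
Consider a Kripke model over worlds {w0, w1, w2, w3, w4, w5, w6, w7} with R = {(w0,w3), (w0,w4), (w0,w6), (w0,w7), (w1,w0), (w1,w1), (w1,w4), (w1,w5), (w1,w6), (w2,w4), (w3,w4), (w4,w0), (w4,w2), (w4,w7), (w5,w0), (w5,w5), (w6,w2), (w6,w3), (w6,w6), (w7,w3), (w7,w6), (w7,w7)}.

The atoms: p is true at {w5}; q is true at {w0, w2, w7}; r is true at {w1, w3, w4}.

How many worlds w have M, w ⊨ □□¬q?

w0: successors {w3, w4, w6, w7}; □¬q there: w3:T, w4:F, w6:F, w7:F. ✗
w1: successors {w0, w1, w4, w5, w6}; □¬q there: w0:F, w1:F, w4:F, w5:F, w6:F. ✗
w2: successors {w4}; □¬q there: w4:F. ✗
w3: successors {w4}; □¬q there: w4:F. ✗
w4: successors {w0, w2, w7}; □¬q there: w0:F, w2:T, w7:F. ✗
w5: successors {w0, w5}; □¬q there: w0:F, w5:F. ✗
w6: successors {w2, w3, w6}; □¬q there: w2:T, w3:T, w6:F. ✗
w7: successors {w3, w6, w7}; □¬q there: w3:T, w6:F, w7:F. ✗
Satisfying worlds: ∅.

0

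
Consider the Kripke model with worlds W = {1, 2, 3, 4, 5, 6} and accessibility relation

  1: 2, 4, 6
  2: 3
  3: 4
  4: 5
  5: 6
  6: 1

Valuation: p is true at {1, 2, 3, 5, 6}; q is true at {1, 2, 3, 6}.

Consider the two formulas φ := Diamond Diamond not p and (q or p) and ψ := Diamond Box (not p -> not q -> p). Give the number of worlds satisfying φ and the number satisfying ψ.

For Diamond Diamond not p and (q or p):
1: Diamond Diamond not p is F, q or p is T. ✗
2: Diamond Diamond not p is T, q or p is T. ✓
3: Diamond Diamond not p is F, q or p is T. ✗
4: Diamond Diamond not p is F, q or p is F. ✗
5: Diamond Diamond not p is F, q or p is T. ✗
6: Diamond Diamond not p is T, q or p is T. ✓
— 2 worlds.
For Diamond Box (not p -> not q -> p):
1: successors {2, 4, 6}; Box (not p -> not q -> p) there: 2:T, 4:T, 6:T. ✓
2: successors {3}; Box (not p -> not q -> p) there: 3:F. ✗
3: successors {4}; Box (not p -> not q -> p) there: 4:T. ✓
4: successors {5}; Box (not p -> not q -> p) there: 5:T. ✓
5: successors {6}; Box (not p -> not q -> p) there: 6:T. ✓
6: successors {1}; Box (not p -> not q -> p) there: 1:F. ✗
— 4 worlds.

2 and 4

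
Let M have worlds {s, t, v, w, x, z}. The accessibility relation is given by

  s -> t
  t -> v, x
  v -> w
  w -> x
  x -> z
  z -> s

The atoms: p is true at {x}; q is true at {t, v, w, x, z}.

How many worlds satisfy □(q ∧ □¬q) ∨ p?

s: □(q ∧ □¬q) is F, p is F. ✗
t: □(q ∧ □¬q) is F, p is F. ✗
v: □(q ∧ □¬q) is F, p is F. ✗
w: □(q ∧ □¬q) is F, p is F. ✗
x: □(q ∧ □¬q) is T, p is T. ✓
z: □(q ∧ □¬q) is F, p is F. ✗
Satisfying worlds: {x}.

1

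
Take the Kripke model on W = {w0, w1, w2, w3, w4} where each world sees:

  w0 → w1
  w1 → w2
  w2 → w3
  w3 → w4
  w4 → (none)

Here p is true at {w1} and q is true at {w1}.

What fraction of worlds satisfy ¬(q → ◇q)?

1/5

w0: q → ◇q is T. ✗
w1: q → ◇q is F. ✓
w2: q → ◇q is T. ✗
w3: q → ◇q is T. ✗
w4: q → ◇q is T. ✗
That's 1 of 5 worlds, so 1/5.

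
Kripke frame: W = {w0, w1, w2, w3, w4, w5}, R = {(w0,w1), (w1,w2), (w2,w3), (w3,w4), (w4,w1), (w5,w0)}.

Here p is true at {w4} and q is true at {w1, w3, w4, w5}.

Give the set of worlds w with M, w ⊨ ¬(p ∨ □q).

w0: p ∨ □q is T. ✗
w1: p ∨ □q is F. ✓
w2: p ∨ □q is T. ✗
w3: p ∨ □q is T. ✗
w4: p ∨ □q is T. ✗
w5: p ∨ □q is F. ✓

{w1, w5}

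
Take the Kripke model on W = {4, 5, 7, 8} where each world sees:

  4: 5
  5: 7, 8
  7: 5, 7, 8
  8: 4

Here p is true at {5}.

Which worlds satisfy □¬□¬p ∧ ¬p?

{8}

4: □¬□¬p is F, ¬p is T. ✗
5: □¬□¬p is F, ¬p is F. ✗
7: □¬□¬p is F, ¬p is T. ✗
8: □¬□¬p is T, ¬p is T. ✓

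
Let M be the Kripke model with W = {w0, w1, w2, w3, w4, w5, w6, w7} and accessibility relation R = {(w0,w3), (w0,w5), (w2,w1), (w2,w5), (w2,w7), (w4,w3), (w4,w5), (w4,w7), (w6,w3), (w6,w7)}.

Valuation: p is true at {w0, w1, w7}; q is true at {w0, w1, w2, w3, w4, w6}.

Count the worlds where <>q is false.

w0: successors {w3, w5}; q there: w3:T, w5:F. ✓
w1: no successors, so <>q fails. ✗
w2: successors {w1, w5, w7}; q there: w1:T, w5:F, w7:F. ✓
w3: no successors, so <>q fails. ✗
w4: successors {w3, w5, w7}; q there: w3:T, w5:F, w7:F. ✓
w5: no successors, so <>q fails. ✗
w6: successors {w3, w7}; q there: w3:T, w7:F. ✓
w7: no successors, so <>q fails. ✗
Satisfying worlds: {w0, w2, w4, w6}.
So <>q fails at the other 4 worlds.

4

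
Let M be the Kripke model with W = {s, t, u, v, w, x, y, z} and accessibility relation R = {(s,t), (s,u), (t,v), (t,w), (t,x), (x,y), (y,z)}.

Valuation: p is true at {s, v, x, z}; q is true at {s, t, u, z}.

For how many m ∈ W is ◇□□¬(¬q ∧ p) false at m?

s: successors {t, u}; □□¬(¬q ∧ p) there: t:T, u:T. ✓
t: successors {v, w, x}; □□¬(¬q ∧ p) there: v:T, w:T, x:T. ✓
u: no successors, so ◇□□¬(¬q ∧ p) fails. ✗
v: no successors, so ◇□□¬(¬q ∧ p) fails. ✗
w: no successors, so ◇□□¬(¬q ∧ p) fails. ✗
x: successors {y}; □□¬(¬q ∧ p) there: y:T. ✓
y: successors {z}; □□¬(¬q ∧ p) there: z:T. ✓
z: no successors, so ◇□□¬(¬q ∧ p) fails. ✗
Satisfying worlds: {s, t, x, y}.
So ◇□□¬(¬q ∧ p) fails at the other 4 worlds.

4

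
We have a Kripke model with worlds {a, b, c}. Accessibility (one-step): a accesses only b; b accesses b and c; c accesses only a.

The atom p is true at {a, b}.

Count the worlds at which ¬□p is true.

1

a: □p is T. ✗
b: □p is F. ✓
c: □p is T. ✗
Satisfying worlds: {b}.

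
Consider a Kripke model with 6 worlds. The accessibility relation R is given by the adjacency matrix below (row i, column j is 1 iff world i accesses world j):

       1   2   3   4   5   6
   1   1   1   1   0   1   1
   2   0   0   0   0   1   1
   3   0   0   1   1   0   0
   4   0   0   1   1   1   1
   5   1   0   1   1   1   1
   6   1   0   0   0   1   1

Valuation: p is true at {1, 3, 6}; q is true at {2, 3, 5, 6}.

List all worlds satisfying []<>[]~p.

∅

1: successors {1, 2, 3, 5, 6}; <>[]~p there: 1:F, 2:F, 3:F, 5:F, 6:F. ✗
2: successors {5, 6}; <>[]~p there: 5:F, 6:F. ✗
3: successors {3, 4}; <>[]~p there: 3:F, 4:F. ✗
4: successors {3, 4, 5, 6}; <>[]~p there: 3:F, 4:F, 5:F, 6:F. ✗
5: successors {1, 3, 4, 5, 6}; <>[]~p there: 1:F, 3:F, 4:F, 5:F, 6:F. ✗
6: successors {1, 5, 6}; <>[]~p there: 1:F, 5:F, 6:F. ✗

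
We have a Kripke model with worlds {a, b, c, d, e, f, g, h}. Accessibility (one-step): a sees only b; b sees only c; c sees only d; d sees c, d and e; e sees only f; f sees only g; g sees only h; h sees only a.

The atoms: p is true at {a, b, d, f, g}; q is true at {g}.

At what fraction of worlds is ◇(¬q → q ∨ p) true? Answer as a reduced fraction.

a: successors {b}; ¬q → q ∨ p there: b:T. ✓
b: successors {c}; ¬q → q ∨ p there: c:F. ✗
c: successors {d}; ¬q → q ∨ p there: d:T. ✓
d: successors {c, d, e}; ¬q → q ∨ p there: c:F, d:T, e:F. ✓
e: successors {f}; ¬q → q ∨ p there: f:T. ✓
f: successors {g}; ¬q → q ∨ p there: g:T. ✓
g: successors {h}; ¬q → q ∨ p there: h:F. ✗
h: successors {a}; ¬q → q ∨ p there: a:T. ✓
That's 6 of 8 worlds, so 6/8 = 3/4.

3/4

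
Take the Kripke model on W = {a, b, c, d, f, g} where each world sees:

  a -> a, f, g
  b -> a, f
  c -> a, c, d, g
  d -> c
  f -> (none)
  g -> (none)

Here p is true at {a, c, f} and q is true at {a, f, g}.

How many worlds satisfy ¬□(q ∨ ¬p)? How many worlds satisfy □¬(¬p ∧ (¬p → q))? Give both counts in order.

For ¬□(q ∨ ¬p):
a: □(q ∨ ¬p) is T. ✗
b: □(q ∨ ¬p) is T. ✗
c: □(q ∨ ¬p) is F. ✓
d: □(q ∨ ¬p) is F. ✓
f: □(q ∨ ¬p) is T. ✗
g: □(q ∨ ¬p) is T. ✗
— 2 worlds.
For □¬(¬p ∧ (¬p → q)):
a: successors {a, f, g}; ¬(¬p ∧ (¬p → q)) there: a:T, f:T, g:F. ✗
b: successors {a, f}; ¬(¬p ∧ (¬p → q)) there: a:T, f:T. ✓
c: successors {a, c, d, g}; ¬(¬p ∧ (¬p → q)) there: a:T, c:T, d:T, g:F. ✗
d: successors {c}; ¬(¬p ∧ (¬p → q)) there: c:T. ✓
f: no successors, so □¬(¬p ∧ (¬p → q)) holds vacuously. ✓
g: no successors, so □¬(¬p ∧ (¬p → q)) holds vacuously. ✓
— 4 worlds.

2 and 4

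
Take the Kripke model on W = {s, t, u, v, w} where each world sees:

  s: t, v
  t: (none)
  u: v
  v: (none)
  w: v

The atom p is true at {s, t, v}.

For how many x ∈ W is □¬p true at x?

2

s: successors {t, v}; ¬p there: t:F, v:F. ✗
t: no successors, so □¬p holds vacuously. ✓
u: successors {v}; ¬p there: v:F. ✗
v: no successors, so □¬p holds vacuously. ✓
w: successors {v}; ¬p there: v:F. ✗
Satisfying worlds: {t, v}.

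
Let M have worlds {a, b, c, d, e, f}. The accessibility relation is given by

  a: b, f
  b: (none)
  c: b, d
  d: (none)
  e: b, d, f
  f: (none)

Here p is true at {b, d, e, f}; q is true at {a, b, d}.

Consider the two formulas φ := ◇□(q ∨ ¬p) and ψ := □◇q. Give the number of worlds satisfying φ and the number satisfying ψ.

3 and 3

For ◇□(q ∨ ¬p):
a: successors {b, f}; □(q ∨ ¬p) there: b:T, f:T. ✓
b: no successors, so ◇□(q ∨ ¬p) fails. ✗
c: successors {b, d}; □(q ∨ ¬p) there: b:T, d:T. ✓
d: no successors, so ◇□(q ∨ ¬p) fails. ✗
e: successors {b, d, f}; □(q ∨ ¬p) there: b:T, d:T, f:T. ✓
f: no successors, so ◇□(q ∨ ¬p) fails. ✗
— 3 worlds.
For □◇q:
a: successors {b, f}; ◇q there: b:F, f:F. ✗
b: no successors, so □◇q holds vacuously. ✓
c: successors {b, d}; ◇q there: b:F, d:F. ✗
d: no successors, so □◇q holds vacuously. ✓
e: successors {b, d, f}; ◇q there: b:F, d:F, f:F. ✗
f: no successors, so □◇q holds vacuously. ✓
— 3 worlds.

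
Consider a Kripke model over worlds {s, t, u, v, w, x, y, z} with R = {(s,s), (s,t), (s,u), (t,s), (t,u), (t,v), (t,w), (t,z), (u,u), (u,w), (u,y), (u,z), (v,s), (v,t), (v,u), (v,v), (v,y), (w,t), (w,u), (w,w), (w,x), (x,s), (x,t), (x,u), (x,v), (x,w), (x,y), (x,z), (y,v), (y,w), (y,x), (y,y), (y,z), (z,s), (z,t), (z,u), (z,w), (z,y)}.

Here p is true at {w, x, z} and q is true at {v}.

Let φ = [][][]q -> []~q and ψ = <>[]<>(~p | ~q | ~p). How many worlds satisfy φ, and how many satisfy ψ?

For [][][]q -> []~q:
s: [][][]q is F, []~q is T. ✓
t: [][][]q is F, []~q is F. ✓
u: [][][]q is F, []~q is T. ✓
v: [][][]q is F, []~q is F. ✓
w: [][][]q is F, []~q is T. ✓
x: [][][]q is F, []~q is F. ✓
y: [][][]q is F, []~q is F. ✓
z: [][][]q is F, []~q is T. ✓
— 8 worlds.
For <>[]<>(~p | ~q | ~p):
s: successors {s, t, u}; []<>(~p | ~q | ~p) there: s:T, t:T, u:T. ✓
t: successors {s, u, v, w, z}; []<>(~p | ~q | ~p) there: s:T, u:T, v:T, w:T, z:T. ✓
u: successors {u, w, y, z}; []<>(~p | ~q | ~p) there: u:T, w:T, y:T, z:T. ✓
v: successors {s, t, u, v, y}; []<>(~p | ~q | ~p) there: s:T, t:T, u:T, v:T, y:T. ✓
w: successors {t, u, w, x}; []<>(~p | ~q | ~p) there: t:T, u:T, w:T, x:T. ✓
x: successors {s, t, u, v, w, y, z}; []<>(~p | ~q | ~p) there: s:T, t:T, u:T, v:T, w:T, y:T, z:T. ✓
y: successors {v, w, x, y, z}; []<>(~p | ~q | ~p) there: v:T, w:T, x:T, y:T, z:T. ✓
z: successors {s, t, u, w, y}; []<>(~p | ~q | ~p) there: s:T, t:T, u:T, w:T, y:T. ✓
— 8 worlds.

8 and 8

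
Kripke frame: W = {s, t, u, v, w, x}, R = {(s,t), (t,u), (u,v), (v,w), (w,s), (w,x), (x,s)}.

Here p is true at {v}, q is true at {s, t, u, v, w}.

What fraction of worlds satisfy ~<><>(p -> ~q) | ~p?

s: ~<><>(p -> ~q) is F, ~p is T. ✓
t: ~<><>(p -> ~q) is T, ~p is T. ✓
u: ~<><>(p -> ~q) is F, ~p is T. ✓
v: ~<><>(p -> ~q) is F, ~p is F. ✗
w: ~<><>(p -> ~q) is F, ~p is T. ✓
x: ~<><>(p -> ~q) is F, ~p is T. ✓
That's 5 of 6 worlds, so 5/6.

5/6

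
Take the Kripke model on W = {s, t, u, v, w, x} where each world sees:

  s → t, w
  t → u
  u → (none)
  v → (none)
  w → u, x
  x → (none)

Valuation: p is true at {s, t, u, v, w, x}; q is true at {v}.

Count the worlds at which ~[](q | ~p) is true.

3

s: [](q | ~p) is F. ✓
t: [](q | ~p) is F. ✓
u: [](q | ~p) is T. ✗
v: [](q | ~p) is T. ✗
w: [](q | ~p) is F. ✓
x: [](q | ~p) is T. ✗
Satisfying worlds: {s, t, w}.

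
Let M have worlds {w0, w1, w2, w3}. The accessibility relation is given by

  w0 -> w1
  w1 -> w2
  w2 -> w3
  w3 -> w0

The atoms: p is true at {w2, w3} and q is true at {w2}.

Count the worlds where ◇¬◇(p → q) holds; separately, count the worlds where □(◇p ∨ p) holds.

For ◇¬◇(p → q):
w0: successors {w1}; ¬◇(p → q) there: w1:F. ✗
w1: successors {w2}; ¬◇(p → q) there: w2:T. ✓
w2: successors {w3}; ¬◇(p → q) there: w3:F. ✗
w3: successors {w0}; ¬◇(p → q) there: w0:F. ✗
— 1 world.
For □(◇p ∨ p):
w0: successors {w1}; ◇p ∨ p there: w1:T. ✓
w1: successors {w2}; ◇p ∨ p there: w2:T. ✓
w2: successors {w3}; ◇p ∨ p there: w3:T. ✓
w3: successors {w0}; ◇p ∨ p there: w0:F. ✗
— 3 worlds.

1 and 3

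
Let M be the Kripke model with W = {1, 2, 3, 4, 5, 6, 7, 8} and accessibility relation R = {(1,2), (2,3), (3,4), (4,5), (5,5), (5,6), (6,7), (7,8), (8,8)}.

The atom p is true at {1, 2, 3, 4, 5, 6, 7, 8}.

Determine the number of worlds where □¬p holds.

0

1: successors {2}; ¬p there: 2:F. ✗
2: successors {3}; ¬p there: 3:F. ✗
3: successors {4}; ¬p there: 4:F. ✗
4: successors {5}; ¬p there: 5:F. ✗
5: successors {5, 6}; ¬p there: 5:F, 6:F. ✗
6: successors {7}; ¬p there: 7:F. ✗
7: successors {8}; ¬p there: 8:F. ✗
8: successors {8}; ¬p there: 8:F. ✗
Satisfying worlds: ∅.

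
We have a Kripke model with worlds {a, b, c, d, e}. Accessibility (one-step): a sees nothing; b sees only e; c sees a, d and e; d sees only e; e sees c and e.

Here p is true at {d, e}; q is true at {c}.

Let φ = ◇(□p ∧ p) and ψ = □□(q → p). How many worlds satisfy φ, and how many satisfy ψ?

For ◇(□p ∧ p):
a: no successors, so ◇(□p ∧ p) fails. ✗
b: successors {e}; □p ∧ p there: e:F. ✗
c: successors {a, d, e}; □p ∧ p there: a:F, d:T, e:F. ✓
d: successors {e}; □p ∧ p there: e:F. ✗
e: successors {c, e}; □p ∧ p there: c:F, e:F. ✗
— 1 world.
For □□(q → p):
a: no successors, so □□(q → p) holds vacuously. ✓
b: successors {e}; □(q → p) there: e:F. ✗
c: successors {a, d, e}; □(q → p) there: a:T, d:T, e:F. ✗
d: successors {e}; □(q → p) there: e:F. ✗
e: successors {c, e}; □(q → p) there: c:T, e:F. ✗
— 1 world.

1 and 1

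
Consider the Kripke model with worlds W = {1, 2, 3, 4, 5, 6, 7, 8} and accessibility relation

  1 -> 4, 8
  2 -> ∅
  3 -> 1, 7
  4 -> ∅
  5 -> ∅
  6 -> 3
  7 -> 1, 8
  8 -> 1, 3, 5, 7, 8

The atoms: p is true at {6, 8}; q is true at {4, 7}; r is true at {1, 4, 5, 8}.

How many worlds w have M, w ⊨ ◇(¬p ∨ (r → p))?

5

1: successors {4, 8}; ¬p ∨ (r → p) there: 4:T, 8:T. ✓
2: no successors, so ◇(¬p ∨ (r → p)) fails. ✗
3: successors {1, 7}; ¬p ∨ (r → p) there: 1:T, 7:T. ✓
4: no successors, so ◇(¬p ∨ (r → p)) fails. ✗
5: no successors, so ◇(¬p ∨ (r → p)) fails. ✗
6: successors {3}; ¬p ∨ (r → p) there: 3:T. ✓
7: successors {1, 8}; ¬p ∨ (r → p) there: 1:T, 8:T. ✓
8: successors {1, 3, 5, 7, 8}; ¬p ∨ (r → p) there: 1:T, 3:T, 5:T, 7:T, 8:T. ✓
Satisfying worlds: {1, 3, 6, 7, 8}.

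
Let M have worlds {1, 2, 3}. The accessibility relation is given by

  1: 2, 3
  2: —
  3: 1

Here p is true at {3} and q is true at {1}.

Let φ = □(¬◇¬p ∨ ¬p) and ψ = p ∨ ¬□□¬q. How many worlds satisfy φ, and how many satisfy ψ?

2 and 2

For □(¬◇¬p ∨ ¬p):
1: successors {2, 3}; ¬◇¬p ∨ ¬p there: 2:T, 3:F. ✗
2: no successors, so □(¬◇¬p ∨ ¬p) holds vacuously. ✓
3: successors {1}; ¬◇¬p ∨ ¬p there: 1:T. ✓
— 2 worlds.
For p ∨ ¬□□¬q:
1: p is F, ¬□□¬q is T. ✓
2: p is F, ¬□□¬q is F. ✗
3: p is T, ¬□□¬q is F. ✓
— 2 worlds.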